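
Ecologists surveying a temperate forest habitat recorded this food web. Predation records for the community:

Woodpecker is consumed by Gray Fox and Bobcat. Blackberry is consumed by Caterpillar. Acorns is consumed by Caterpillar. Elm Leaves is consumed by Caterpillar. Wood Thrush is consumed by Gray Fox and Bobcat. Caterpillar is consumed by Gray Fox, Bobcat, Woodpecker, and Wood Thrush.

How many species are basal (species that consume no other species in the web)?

Basal species (no prey listed): Elm Leaves, Acorns, Blackberry.
Count: 3.

3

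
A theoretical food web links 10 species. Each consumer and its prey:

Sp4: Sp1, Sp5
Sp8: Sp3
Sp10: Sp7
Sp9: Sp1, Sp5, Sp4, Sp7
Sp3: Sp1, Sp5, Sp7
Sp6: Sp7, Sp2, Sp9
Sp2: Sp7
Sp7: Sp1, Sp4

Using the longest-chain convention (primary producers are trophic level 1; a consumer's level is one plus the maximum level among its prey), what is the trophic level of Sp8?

Trophic level 5

Sp1 is a producer → level 1.
Sp4 eats Sp1 (level 1); other prey at levels: Sp5 1 → level 2.
Sp7 eats Sp4 (level 2); other prey at levels: Sp1 1 → level 3.
Sp3 eats Sp7 (level 3); other prey at levels: Sp1 1, Sp5 1 → level 4.
Sp8 eats Sp3 → level 5.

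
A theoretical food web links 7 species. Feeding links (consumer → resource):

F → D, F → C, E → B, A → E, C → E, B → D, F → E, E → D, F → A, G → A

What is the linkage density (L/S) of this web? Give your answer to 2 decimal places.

L/S = 1.43

There are L = 10 links among S = 7 species.
L/S = 10/7 = 1.4286 ≈ 1.43.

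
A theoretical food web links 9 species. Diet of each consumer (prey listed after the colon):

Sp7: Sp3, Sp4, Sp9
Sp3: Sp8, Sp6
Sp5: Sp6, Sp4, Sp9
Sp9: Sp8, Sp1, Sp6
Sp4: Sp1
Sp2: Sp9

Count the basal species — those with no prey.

3

Basal species (no prey listed): Sp8, Sp1, Sp6.
Count: 3.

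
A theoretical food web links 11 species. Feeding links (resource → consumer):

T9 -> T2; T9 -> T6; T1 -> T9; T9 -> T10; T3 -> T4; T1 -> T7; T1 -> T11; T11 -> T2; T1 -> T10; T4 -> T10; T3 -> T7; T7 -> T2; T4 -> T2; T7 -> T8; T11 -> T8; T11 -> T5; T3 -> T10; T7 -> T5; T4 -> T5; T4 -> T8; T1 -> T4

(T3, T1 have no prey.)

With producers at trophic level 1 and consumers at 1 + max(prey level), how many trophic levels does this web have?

Producers (level 1): T3, T1.
T3 → T4 → T10 gives T10 level 3.
No species has a prey at level 3, so no species reaches level 4.

3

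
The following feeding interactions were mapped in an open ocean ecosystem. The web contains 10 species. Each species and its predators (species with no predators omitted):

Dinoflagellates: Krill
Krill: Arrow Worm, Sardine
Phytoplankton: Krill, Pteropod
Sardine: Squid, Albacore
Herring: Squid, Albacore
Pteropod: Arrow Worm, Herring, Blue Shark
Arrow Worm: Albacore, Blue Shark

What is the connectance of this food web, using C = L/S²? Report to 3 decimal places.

C = 0.140

The web has S = 10 species and L = 14 feeding links.
C = L / S² = 14 / 100 = 0.1400 ≈ 0.140.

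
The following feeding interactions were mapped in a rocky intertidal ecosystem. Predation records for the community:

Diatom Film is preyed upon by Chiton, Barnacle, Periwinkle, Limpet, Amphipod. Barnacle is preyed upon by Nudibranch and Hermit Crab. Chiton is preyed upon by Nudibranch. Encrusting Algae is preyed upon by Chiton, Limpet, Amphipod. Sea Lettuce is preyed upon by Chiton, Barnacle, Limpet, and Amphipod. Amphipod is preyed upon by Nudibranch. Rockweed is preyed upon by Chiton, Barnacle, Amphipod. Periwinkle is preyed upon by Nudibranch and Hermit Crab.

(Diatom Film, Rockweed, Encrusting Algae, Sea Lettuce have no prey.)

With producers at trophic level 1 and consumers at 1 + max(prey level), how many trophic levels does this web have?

3

Producers (level 1): Diatom Film, Rockweed, Encrusting Algae, Sea Lettuce.
Diatom Film → Periwinkle → Nudibranch gives Nudibranch level 3.
No species has a prey at level 3, so no species reaches level 4.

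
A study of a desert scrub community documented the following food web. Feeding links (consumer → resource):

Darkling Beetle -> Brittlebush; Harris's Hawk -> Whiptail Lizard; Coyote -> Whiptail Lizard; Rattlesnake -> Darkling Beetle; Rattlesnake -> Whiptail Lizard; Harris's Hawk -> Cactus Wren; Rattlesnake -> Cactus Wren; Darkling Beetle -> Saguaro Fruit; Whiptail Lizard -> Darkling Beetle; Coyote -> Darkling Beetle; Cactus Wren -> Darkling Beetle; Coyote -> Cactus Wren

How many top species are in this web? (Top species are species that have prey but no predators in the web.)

3

Top species (has prey, but nothing eats it): Harris's Hawk, Coyote, Rattlesnake.
Count: 3.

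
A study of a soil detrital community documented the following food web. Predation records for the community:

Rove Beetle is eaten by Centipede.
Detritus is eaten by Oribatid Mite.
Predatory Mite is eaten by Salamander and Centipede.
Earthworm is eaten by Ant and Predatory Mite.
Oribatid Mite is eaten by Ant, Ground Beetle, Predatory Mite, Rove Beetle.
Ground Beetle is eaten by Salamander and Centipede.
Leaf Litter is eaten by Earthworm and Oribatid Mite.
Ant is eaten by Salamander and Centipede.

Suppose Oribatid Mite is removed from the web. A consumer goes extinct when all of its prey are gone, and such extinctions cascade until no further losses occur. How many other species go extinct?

Remove Oribatid Mite.
Round 1: Rove Beetle (all prey gone), Ground Beetle (all prey gone) → extinct.
No further losses. Total secondary extinctions: 2.

2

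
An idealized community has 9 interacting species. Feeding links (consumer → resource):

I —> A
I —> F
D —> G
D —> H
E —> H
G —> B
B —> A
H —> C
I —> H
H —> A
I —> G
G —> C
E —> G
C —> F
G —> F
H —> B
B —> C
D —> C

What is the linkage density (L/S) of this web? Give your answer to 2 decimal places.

There are L = 18 links among S = 9 species.
L/S = 18/9 = 2.0000 ≈ 2.00.

L/S = 2.00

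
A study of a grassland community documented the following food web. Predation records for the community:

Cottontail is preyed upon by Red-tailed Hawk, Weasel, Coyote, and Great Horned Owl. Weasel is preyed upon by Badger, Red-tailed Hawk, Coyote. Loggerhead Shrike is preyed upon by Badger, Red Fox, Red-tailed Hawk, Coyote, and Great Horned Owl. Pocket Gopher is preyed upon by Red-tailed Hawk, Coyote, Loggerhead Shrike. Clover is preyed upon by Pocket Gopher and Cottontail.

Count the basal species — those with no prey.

Basal species (no prey listed): Clover.
Count: 1.

1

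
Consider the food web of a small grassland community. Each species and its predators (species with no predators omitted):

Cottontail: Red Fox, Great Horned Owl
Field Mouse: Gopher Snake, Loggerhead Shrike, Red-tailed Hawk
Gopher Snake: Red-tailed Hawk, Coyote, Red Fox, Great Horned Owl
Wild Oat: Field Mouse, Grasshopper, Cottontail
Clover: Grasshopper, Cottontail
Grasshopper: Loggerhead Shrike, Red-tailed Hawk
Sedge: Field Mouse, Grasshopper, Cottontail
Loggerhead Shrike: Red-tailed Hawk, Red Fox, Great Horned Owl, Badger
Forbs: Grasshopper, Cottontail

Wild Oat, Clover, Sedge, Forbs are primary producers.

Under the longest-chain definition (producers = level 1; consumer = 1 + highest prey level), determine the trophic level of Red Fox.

Trophic level 4

Wild Oat is a producer → level 1.
Field Mouse eats Wild Oat (level 1); other prey at levels: Sedge 1 → level 2.
Loggerhead Shrike eats Field Mouse (level 2); other prey at levels: Grasshopper 2 → level 3.
Red Fox eats Loggerhead Shrike (level 3); other prey at levels: Cottontail 2, Gopher Snake 3 → level 4.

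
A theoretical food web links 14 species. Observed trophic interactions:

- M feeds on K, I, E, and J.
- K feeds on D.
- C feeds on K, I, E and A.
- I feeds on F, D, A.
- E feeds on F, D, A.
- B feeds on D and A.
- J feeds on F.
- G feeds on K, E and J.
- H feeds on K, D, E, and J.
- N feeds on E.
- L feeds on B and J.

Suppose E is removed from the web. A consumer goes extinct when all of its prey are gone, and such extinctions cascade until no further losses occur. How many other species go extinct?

1

Remove E.
Round 1: N (all prey gone) → extinct.
No further losses. Total secondary extinctions: 1.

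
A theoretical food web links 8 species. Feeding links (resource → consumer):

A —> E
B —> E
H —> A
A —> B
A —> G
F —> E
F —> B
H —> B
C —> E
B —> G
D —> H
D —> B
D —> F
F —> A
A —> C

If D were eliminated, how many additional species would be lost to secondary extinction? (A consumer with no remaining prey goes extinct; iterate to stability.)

Remove D.
Round 1: H (all prey gone), F (all prey gone) → extinct.
Round 2: A (all prey gone) → extinct.
Round 3: B (all prey gone), C (all prey gone) → extinct.
Round 4: G (all prey gone), E (all prey gone) → extinct.
No further losses. Total secondary extinctions: 7.

7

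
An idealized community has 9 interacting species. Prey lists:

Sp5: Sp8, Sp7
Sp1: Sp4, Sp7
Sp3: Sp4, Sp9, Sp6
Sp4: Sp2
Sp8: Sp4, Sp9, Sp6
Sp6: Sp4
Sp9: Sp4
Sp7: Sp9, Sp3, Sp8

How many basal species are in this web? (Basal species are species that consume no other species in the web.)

1

Basal species (no prey listed): Sp2.
Count: 1.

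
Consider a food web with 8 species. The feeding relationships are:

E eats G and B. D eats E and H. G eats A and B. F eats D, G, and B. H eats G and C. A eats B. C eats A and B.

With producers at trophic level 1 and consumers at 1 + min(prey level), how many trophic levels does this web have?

3

Producers (level 1): B.
Following each consumer down to its lowest-level prey: B → G → H (levels 1 through 3).
All prey of H (G 2, C 2) are at level 2 or above, so H is at level 1 + 2 = 3.
Every consumer has at least one prey at level 2 or below, so none exceeds level 3.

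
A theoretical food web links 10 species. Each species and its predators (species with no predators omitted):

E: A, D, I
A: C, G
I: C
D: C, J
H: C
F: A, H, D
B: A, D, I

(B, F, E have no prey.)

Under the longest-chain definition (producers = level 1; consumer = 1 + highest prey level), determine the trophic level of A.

B is a producer → level 1.
A eats B (level 1); other prey at levels: F 1, E 1 → level 2.

Trophic level 2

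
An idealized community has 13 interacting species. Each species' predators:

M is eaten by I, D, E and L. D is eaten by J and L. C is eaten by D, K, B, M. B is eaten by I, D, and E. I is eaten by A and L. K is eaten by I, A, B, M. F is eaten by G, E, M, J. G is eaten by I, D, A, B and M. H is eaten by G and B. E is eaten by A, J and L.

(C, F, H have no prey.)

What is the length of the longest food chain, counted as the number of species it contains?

5 species

One longest chain: F → G → M → I → L.
It has 5 species and 4 links.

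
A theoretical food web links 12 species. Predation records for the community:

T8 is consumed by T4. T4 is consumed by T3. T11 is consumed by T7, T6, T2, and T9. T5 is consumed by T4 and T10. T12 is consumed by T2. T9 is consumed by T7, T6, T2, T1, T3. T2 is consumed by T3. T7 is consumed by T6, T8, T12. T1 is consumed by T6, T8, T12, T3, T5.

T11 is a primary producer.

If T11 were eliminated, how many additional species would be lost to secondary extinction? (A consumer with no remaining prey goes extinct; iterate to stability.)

11

Remove T11.
Round 1: T9 (all prey gone) → extinct.
Round 2: T7 (all prey gone), T1 (all prey gone) → extinct.
Round 3: T5 (all prey gone), T8 (all prey gone), T6 (all prey gone), T12 (all prey gone) → extinct.
Round 4: T10 (all prey gone), T2 (all prey gone), T4 (all prey gone) → extinct.
Round 5: T3 (all prey gone) → extinct.
No further losses. Total secondary extinctions: 11.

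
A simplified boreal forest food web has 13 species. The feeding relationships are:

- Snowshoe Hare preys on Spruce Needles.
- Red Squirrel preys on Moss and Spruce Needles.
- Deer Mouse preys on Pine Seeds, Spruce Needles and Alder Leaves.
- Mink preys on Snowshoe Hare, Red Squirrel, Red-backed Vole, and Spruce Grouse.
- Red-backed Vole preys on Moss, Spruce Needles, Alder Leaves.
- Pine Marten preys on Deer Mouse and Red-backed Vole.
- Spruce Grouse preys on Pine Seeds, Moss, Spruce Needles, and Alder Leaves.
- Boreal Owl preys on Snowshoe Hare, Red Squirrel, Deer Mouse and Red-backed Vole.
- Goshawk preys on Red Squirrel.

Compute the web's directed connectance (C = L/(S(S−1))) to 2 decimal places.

The web has S = 13 species and L = 24 feeding links.
C = L / (S(S−1)) = 24 / 156 = 0.1538 ≈ 0.15.

C = 0.15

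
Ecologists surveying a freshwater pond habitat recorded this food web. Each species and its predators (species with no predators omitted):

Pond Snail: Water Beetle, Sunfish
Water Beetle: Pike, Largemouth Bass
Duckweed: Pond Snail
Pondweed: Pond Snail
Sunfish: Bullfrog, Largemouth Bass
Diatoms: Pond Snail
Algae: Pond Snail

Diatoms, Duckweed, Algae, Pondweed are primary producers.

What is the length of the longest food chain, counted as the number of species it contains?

4 species

One longest chain: Diatoms → Pond Snail → Sunfish → Bullfrog.
It has 4 species and 3 links.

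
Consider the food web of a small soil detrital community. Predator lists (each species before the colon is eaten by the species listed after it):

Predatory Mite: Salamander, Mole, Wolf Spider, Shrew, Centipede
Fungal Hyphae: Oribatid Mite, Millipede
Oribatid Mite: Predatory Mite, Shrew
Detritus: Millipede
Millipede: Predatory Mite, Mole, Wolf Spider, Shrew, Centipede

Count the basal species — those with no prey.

Basal species (no prey listed): Fungal Hyphae, Detritus.
Count: 2.

2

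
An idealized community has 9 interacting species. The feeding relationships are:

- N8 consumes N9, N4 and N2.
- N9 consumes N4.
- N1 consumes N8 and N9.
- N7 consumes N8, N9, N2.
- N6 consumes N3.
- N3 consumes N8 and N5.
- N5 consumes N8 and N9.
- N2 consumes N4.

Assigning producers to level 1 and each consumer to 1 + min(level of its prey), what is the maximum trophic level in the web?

4

Producers (level 1): N4.
Following each consumer down to its lowest-level prey: N4 → N8 → N3 → N6 (levels 1 through 4).
All prey of N6 (N3 3) are at level 3 or above, so N6 is at level 1 + 3 = 4.
Every consumer has at least one prey at level 3 or below, so none exceeds level 4.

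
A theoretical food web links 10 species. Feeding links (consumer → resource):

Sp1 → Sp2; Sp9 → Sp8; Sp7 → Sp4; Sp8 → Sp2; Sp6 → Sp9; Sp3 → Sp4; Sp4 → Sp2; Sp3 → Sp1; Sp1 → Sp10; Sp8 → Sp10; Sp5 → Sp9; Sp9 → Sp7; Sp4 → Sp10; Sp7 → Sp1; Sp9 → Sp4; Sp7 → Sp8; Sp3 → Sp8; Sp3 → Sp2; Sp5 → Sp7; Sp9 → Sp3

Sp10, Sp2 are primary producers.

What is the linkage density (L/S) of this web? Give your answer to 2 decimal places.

L/S = 2.00

There are L = 20 links among S = 10 species.
L/S = 20/10 = 2.0000 ≈ 2.00.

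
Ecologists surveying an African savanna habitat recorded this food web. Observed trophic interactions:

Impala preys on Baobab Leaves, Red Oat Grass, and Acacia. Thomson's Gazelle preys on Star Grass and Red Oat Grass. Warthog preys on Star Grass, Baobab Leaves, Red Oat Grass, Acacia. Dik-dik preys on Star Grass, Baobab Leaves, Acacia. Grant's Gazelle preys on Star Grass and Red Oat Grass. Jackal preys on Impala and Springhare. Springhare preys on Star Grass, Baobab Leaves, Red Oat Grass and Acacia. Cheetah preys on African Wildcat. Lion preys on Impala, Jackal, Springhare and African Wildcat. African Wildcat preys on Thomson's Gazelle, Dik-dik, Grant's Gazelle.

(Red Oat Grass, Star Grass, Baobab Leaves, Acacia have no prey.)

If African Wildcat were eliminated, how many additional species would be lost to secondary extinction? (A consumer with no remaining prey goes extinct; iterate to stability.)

1

Remove African Wildcat.
Round 1: Cheetah (all prey gone) → extinct.
No further losses. Total secondary extinctions: 1.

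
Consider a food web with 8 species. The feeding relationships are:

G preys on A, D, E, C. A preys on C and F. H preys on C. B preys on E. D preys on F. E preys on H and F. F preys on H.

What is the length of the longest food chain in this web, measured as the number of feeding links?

4 links

One longest chain: C → H → F → E → G.
It has 5 species and 4 links.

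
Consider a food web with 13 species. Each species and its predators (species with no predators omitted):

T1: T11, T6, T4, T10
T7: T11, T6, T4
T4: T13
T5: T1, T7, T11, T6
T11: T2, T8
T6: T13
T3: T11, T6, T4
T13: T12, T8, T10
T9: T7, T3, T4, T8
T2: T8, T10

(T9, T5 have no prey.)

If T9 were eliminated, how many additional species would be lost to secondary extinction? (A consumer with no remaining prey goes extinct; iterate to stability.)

Remove T9.
Round 1: T3 (all prey gone) → extinct.
No further losses. Total secondary extinctions: 1.

1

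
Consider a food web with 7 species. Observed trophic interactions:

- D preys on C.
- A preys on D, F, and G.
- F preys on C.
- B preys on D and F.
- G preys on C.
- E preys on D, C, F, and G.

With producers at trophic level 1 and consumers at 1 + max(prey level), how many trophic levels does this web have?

Producers (level 1): C.
C → F → B gives B level 3.
No species has a prey at level 3, so no species reaches level 4.

3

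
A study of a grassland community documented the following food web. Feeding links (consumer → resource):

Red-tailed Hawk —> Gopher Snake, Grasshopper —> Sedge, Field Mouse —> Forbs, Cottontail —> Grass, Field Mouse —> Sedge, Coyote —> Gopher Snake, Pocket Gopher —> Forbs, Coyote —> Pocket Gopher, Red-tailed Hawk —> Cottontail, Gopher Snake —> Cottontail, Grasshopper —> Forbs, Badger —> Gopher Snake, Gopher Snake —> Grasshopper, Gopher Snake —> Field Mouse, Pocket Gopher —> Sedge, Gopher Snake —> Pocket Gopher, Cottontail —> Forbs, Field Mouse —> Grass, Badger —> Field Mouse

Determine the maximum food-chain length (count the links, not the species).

One longest chain: Grass → Field Mouse → Gopher Snake → Red-tailed Hawk.
It has 4 species and 3 links.

3 links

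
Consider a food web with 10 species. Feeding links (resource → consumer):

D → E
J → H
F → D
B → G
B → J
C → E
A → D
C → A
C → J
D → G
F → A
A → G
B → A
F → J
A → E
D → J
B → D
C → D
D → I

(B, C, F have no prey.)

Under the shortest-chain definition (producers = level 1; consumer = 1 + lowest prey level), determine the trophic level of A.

Trophic level 2

B is a producer → level 1.
A eats B → level 2.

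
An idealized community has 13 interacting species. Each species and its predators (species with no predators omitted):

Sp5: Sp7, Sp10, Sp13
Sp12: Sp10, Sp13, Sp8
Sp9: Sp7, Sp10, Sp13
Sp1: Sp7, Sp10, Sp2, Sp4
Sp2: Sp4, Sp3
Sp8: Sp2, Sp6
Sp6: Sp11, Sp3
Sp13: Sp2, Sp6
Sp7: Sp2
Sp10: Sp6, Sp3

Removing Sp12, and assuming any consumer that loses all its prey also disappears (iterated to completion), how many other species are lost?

1

Remove Sp12.
Round 1: Sp8 (all prey gone) → extinct.
No further losses. Total secondary extinctions: 1.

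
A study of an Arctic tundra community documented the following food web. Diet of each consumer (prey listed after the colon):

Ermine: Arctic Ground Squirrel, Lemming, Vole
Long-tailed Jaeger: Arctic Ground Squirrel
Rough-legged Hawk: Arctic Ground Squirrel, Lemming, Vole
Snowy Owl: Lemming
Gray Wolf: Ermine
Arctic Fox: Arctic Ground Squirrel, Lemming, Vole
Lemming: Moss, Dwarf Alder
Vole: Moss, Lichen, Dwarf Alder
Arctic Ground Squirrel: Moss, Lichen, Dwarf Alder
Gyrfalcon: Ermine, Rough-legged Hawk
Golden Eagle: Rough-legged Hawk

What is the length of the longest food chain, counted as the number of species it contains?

4 species

One longest chain: Moss → Arctic Ground Squirrel → Ermine → Gray Wolf.
It has 4 species and 3 links.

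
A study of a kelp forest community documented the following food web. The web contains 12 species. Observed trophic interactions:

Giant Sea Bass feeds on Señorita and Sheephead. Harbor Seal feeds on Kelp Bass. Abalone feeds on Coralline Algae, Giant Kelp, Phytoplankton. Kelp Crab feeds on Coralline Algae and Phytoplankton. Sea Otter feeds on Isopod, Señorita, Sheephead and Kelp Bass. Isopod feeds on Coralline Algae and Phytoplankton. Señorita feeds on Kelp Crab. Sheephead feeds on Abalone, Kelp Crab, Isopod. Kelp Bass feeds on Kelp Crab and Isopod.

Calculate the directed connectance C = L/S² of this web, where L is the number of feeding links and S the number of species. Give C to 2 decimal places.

C = 0.14

The web has S = 12 species and L = 20 feeding links.
C = L / S² = 20 / 144 = 0.1389 ≈ 0.14.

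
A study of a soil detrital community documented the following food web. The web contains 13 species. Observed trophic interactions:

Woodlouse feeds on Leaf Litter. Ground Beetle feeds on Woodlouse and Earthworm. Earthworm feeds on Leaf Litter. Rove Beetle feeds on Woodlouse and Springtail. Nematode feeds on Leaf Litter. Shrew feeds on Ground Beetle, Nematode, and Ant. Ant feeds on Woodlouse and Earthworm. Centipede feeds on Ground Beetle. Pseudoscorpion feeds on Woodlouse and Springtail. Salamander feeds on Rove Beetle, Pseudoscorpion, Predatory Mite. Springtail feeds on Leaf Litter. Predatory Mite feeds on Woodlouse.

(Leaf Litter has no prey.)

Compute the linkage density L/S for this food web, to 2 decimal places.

There are L = 20 links among S = 13 species.
L/S = 20/13 = 1.5385 ≈ 1.54.

L/S = 1.54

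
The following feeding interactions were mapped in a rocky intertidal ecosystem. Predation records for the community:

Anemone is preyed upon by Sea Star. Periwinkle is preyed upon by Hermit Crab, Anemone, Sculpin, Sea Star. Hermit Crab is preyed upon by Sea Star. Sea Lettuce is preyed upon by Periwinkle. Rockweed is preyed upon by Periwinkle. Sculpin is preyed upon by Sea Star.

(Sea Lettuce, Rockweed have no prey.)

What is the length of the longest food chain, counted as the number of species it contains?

4 species

One longest chain: Sea Lettuce → Periwinkle → Sculpin → Sea Star.
It has 4 species and 3 links.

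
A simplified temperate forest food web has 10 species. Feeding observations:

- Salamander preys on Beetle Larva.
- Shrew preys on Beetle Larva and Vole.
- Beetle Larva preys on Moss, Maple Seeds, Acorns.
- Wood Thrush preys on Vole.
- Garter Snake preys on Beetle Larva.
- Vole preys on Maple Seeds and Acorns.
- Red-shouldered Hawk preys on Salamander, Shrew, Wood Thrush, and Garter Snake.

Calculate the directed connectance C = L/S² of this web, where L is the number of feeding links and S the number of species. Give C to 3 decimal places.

The web has S = 10 species and L = 14 feeding links.
C = L / S² = 14 / 100 = 0.1400 ≈ 0.140.

C = 0.140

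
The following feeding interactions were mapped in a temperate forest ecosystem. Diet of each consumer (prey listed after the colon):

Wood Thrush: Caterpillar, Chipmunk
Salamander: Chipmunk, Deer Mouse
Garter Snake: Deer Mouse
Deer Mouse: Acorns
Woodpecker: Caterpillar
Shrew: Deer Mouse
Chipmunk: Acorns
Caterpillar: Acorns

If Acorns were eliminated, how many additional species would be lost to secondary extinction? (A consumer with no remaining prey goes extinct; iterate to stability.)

Remove Acorns.
Round 1: Caterpillar (all prey gone), Chipmunk (all prey gone), Deer Mouse (all prey gone) → extinct.
Round 2: Woodpecker (all prey gone), Garter Snake (all prey gone), Salamander (all prey gone), Shrew (all prey gone), Wood Thrush (all prey gone) → extinct.
No further losses. Total secondary extinctions: 8.

8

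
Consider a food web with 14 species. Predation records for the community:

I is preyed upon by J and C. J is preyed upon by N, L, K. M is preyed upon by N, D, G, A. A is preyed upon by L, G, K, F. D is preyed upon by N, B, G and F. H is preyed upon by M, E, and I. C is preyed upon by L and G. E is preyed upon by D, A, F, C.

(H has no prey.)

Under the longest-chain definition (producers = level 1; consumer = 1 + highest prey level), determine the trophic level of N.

H is a producer → level 1.
I eats H → level 2.
J eats I → level 3.
N eats J (level 3); other prey at levels: M 2, D 3 → level 4.

Trophic level 4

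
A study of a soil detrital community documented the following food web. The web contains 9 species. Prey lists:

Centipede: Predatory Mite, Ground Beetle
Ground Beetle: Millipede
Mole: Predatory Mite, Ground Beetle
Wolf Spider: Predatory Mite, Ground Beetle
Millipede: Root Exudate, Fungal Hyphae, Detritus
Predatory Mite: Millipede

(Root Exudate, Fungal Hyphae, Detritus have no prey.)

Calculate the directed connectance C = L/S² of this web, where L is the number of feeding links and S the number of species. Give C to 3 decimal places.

The web has S = 9 species and L = 11 feeding links.
C = L / S² = 11 / 81 = 0.1358 ≈ 0.136.

C = 0.136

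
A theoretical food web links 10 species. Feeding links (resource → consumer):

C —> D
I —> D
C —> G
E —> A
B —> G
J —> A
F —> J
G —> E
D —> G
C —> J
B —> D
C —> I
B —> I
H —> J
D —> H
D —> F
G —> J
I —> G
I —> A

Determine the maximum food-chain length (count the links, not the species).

One longest chain: C → I → D → G → E → A.
It has 6 species and 5 links.

5 links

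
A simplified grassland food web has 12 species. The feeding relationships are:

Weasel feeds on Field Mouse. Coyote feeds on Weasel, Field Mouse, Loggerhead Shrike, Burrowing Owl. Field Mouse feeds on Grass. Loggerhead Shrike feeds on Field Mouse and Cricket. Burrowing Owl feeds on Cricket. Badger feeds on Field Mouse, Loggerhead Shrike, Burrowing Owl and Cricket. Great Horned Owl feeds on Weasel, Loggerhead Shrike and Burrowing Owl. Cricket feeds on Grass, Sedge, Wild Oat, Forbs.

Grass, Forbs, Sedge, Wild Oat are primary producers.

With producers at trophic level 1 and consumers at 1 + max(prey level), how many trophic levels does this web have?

Producers (level 1): Grass, Forbs, Sedge, Wild Oat.
Grass → Field Mouse → Weasel → Coyote gives Coyote level 4.
No species has a prey at level 4, so no species reaches level 5.

4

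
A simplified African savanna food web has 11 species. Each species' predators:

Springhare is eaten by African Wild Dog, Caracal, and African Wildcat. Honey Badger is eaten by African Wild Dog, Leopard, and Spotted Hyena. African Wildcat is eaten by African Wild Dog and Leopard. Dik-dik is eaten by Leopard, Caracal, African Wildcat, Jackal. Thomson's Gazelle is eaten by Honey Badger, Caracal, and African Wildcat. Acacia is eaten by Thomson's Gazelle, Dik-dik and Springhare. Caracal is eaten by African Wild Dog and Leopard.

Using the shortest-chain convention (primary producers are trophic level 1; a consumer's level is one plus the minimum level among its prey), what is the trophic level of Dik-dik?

Trophic level 2

Acacia is a producer → level 1.
Dik-dik eats Acacia → level 2.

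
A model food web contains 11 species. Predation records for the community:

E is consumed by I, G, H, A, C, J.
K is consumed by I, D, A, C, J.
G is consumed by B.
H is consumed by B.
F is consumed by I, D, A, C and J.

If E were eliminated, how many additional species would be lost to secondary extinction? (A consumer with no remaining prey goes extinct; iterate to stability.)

3

Remove E.
Round 1: G (all prey gone), H (all prey gone) → extinct.
Round 2: B (all prey gone) → extinct.
No further losses. Total secondary extinctions: 3.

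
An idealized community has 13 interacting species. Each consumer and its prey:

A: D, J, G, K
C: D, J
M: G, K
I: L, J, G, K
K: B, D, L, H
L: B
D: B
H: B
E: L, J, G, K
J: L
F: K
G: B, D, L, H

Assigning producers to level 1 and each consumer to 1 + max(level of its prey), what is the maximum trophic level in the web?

Producers (level 1): B.
B → L → J → E gives E level 4.
No species has a prey at level 4, so no species reaches level 5.

4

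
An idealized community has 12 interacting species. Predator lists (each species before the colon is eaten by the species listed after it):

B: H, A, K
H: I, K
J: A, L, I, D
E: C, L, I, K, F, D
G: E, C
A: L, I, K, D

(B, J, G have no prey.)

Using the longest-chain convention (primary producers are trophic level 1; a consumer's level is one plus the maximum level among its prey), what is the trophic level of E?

Trophic level 2

G is a producer → level 1.
E eats G → level 2.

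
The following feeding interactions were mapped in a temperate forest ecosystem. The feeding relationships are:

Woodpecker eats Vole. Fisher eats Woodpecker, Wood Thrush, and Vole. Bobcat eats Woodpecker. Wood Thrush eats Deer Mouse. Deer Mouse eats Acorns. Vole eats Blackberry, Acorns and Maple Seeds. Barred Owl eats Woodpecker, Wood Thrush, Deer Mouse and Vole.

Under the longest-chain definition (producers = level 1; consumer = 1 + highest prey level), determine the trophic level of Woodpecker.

Blackberry is a producer → level 1.
Vole eats Blackberry (level 1); other prey at levels: Maple Seeds 1, Acorns 1 → level 2.
Woodpecker eats Vole → level 3.

Trophic level 3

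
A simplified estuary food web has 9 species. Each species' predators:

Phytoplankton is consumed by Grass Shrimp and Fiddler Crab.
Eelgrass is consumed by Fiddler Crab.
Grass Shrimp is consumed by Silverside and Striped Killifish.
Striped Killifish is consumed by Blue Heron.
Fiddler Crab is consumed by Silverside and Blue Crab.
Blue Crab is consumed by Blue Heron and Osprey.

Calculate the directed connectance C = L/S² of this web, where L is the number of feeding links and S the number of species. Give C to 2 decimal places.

The web has S = 9 species and L = 10 feeding links.
C = L / S² = 10 / 81 = 0.1235 ≈ 0.12.

C = 0.12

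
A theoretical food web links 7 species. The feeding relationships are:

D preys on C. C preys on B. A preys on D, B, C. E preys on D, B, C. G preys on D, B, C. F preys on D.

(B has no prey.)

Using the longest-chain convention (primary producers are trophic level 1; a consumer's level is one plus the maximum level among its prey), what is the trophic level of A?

Trophic level 4

B is a producer → level 1.
C eats B → level 2.
D eats C → level 3.
A eats D (level 3); other prey at levels: B 1, C 2 → level 4.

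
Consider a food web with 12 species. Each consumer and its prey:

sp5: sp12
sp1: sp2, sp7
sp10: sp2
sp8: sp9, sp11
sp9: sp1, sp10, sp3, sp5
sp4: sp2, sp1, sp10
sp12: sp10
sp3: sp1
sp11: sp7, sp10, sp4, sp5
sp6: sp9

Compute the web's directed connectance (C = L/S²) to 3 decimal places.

The web has S = 12 species and L = 20 feeding links.
C = L / S² = 20 / 144 = 0.1389 ≈ 0.139.

C = 0.139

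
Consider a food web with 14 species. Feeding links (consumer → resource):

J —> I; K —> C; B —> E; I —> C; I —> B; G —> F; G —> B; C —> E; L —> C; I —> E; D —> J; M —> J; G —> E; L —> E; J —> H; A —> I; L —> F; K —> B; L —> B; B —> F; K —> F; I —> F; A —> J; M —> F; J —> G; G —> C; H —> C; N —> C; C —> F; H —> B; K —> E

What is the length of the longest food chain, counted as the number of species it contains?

5 species

One longest chain: F → C → G → J → A.
It has 5 species and 4 links.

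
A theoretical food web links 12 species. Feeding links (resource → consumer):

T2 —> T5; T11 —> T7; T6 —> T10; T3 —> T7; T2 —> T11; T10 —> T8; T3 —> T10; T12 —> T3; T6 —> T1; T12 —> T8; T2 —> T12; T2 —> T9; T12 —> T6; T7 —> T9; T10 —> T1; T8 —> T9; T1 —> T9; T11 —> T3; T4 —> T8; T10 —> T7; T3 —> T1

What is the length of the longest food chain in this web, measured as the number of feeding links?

One longest chain: T2 → T12 → T3 → T10 → T8 → T9.
It has 6 species and 5 links.

5 links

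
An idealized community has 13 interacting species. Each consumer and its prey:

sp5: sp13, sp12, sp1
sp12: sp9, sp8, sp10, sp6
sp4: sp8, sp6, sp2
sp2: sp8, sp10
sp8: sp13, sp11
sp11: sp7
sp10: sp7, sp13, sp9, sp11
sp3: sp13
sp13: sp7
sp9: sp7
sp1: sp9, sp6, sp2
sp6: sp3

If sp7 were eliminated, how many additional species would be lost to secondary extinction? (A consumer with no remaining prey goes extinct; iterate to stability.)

Remove sp7.
Round 1: sp13 (all prey gone), sp9 (all prey gone), sp11 (all prey gone) → extinct.
Round 2: sp8 (all prey gone), sp3 (all prey gone), sp10 (all prey gone) → extinct.
Round 3: sp6 (all prey gone), sp2 (all prey gone) → extinct.
Round 4: sp12 (all prey gone), sp1 (all prey gone), sp4 (all prey gone) → extinct.
Round 5: sp5 (all prey gone) → extinct.
No further losses. Total secondary extinctions: 12.

12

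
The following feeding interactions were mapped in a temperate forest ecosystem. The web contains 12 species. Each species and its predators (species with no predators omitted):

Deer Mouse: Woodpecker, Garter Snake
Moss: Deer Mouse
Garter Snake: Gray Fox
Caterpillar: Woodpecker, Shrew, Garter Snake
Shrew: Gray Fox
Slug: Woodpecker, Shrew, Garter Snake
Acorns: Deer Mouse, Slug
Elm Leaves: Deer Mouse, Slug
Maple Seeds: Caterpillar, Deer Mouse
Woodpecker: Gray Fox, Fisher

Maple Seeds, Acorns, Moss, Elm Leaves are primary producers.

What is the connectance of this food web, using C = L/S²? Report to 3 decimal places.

C = 0.132

The web has S = 12 species and L = 19 feeding links.
C = L / S² = 19 / 144 = 0.1319 ≈ 0.132.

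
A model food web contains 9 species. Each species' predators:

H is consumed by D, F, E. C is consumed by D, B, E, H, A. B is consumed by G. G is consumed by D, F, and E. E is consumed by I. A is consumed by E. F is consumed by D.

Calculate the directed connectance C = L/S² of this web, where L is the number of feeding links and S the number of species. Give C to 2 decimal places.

The web has S = 9 species and L = 15 feeding links.
C = L / S² = 15 / 81 = 0.1852 ≈ 0.19.

C = 0.19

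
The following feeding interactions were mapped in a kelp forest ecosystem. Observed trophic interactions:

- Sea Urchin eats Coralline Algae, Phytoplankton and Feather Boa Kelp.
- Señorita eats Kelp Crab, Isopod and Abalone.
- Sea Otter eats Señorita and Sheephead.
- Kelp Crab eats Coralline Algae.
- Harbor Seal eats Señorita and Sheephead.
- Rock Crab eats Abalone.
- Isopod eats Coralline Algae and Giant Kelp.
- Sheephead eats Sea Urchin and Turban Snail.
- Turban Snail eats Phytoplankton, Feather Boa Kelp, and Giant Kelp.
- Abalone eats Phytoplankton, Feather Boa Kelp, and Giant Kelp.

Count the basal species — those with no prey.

Basal species (no prey listed): Feather Boa Kelp, Phytoplankton, Giant Kelp, Coralline Algae.
Count: 4.

4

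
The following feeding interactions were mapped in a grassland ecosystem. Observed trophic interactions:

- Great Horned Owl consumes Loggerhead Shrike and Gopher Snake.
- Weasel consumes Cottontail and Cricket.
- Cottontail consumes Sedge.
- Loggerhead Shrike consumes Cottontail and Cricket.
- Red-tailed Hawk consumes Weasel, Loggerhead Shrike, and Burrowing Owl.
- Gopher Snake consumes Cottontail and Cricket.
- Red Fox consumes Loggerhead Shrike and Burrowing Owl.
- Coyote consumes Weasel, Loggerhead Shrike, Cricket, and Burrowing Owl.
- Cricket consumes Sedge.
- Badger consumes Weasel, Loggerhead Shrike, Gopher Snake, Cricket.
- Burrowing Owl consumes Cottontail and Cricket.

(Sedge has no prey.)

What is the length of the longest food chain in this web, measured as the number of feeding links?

One longest chain: Sedge → Cricket → Loggerhead Shrike → Great Horned Owl.
It has 4 species and 3 links.

3 links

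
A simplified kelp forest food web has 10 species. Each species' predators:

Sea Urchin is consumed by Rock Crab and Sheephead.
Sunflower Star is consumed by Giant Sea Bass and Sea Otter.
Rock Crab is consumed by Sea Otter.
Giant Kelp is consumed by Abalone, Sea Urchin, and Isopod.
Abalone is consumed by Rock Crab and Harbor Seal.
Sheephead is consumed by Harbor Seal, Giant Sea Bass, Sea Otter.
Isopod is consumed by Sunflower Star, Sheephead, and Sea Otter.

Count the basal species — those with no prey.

Basal species (no prey listed): Giant Kelp.
Count: 1.

1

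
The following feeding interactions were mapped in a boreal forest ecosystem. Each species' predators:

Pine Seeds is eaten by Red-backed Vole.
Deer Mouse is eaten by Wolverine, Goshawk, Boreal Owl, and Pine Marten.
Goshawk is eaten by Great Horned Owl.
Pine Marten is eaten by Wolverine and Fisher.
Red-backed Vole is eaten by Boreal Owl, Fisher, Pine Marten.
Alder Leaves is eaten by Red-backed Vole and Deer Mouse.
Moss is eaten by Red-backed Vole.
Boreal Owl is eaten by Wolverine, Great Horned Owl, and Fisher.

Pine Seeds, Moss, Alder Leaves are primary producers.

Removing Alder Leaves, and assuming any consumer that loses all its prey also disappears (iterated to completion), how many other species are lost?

2

Remove Alder Leaves.
Round 1: Deer Mouse (all prey gone) → extinct.
Round 2: Goshawk (all prey gone) → extinct.
No further losses. Total secondary extinctions: 2.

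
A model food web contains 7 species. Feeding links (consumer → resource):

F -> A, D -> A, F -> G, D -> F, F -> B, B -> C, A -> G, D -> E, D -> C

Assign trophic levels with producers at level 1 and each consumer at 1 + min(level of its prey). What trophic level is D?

Trophic level 2

E is a producer → level 1.
D eats E → level 2.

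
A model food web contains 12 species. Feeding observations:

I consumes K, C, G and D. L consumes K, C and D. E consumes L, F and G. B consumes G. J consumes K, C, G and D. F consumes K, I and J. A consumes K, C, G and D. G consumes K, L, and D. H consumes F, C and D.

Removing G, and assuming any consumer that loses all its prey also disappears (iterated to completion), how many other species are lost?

Remove G.
Round 1: B (all prey gone) → extinct.
No further losses. Total secondary extinctions: 1.

1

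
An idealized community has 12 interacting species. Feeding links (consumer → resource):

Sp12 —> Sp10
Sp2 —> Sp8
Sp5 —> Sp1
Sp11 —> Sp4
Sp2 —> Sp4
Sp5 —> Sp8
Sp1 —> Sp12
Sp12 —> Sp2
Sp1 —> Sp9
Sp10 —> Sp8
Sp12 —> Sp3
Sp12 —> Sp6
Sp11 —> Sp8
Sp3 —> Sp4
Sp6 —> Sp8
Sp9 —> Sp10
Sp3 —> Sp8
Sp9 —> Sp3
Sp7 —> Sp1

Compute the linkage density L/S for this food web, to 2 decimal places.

There are L = 19 links among S = 12 species.
L/S = 19/12 = 1.5833 ≈ 1.58.

L/S = 1.58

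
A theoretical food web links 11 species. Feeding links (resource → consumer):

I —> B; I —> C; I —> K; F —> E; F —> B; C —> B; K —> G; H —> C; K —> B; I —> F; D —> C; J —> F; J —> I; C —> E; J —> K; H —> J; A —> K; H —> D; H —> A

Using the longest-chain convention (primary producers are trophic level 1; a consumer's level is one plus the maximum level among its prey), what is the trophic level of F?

Trophic level 4

H is a producer → level 1.
J eats H → level 2.
I eats J → level 3.
F eats I (level 3); other prey at levels: J 2 → level 4.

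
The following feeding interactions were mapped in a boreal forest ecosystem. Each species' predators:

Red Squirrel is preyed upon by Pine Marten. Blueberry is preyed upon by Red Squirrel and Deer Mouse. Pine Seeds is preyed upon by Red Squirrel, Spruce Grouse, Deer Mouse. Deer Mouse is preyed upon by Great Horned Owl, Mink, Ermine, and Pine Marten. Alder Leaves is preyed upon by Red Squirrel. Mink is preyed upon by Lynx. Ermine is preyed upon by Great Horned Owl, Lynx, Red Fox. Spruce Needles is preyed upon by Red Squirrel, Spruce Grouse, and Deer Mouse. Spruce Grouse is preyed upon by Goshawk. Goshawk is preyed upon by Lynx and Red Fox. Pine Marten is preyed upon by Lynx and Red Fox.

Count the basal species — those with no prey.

4

Basal species (no prey listed): Alder Leaves, Pine Seeds, Spruce Needles, Blueberry.
Count: 4.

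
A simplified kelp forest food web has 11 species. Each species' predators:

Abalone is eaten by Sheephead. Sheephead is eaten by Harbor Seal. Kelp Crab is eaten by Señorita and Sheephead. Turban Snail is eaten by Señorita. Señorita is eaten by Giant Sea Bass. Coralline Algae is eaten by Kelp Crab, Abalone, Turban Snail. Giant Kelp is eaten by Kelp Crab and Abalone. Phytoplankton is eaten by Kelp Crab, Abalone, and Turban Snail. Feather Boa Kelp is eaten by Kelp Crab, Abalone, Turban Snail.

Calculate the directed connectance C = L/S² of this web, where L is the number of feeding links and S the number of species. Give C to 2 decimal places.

C = 0.14

The web has S = 11 species and L = 17 feeding links.
C = L / S² = 17 / 121 = 0.1405 ≈ 0.14.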